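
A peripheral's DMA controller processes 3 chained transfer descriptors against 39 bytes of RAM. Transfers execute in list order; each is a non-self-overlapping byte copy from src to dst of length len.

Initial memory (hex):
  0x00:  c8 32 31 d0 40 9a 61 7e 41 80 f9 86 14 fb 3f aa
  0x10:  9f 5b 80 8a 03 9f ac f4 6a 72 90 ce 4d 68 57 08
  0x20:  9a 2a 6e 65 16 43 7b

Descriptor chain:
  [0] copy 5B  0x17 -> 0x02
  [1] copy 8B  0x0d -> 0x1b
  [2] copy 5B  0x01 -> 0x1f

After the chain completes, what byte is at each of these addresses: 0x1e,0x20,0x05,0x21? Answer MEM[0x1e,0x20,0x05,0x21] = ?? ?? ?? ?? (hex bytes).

D0: mem[0x02..0x06] <- [f4 6a 72 90 ce]
D1: mem[0x1b..0x22] <- [fb 3f aa 9f 5b 80 8a 03]
D2: mem[0x1f..0x23] <- [32 f4 6a 72 90]
query mem[0x1e]=0x9f, mem[0x20]=0xf4, mem[0x05]=0x90, mem[0x21]=0x6a

MEM[0x1e,0x20,0x05,0x21] = 9f f4 90 6a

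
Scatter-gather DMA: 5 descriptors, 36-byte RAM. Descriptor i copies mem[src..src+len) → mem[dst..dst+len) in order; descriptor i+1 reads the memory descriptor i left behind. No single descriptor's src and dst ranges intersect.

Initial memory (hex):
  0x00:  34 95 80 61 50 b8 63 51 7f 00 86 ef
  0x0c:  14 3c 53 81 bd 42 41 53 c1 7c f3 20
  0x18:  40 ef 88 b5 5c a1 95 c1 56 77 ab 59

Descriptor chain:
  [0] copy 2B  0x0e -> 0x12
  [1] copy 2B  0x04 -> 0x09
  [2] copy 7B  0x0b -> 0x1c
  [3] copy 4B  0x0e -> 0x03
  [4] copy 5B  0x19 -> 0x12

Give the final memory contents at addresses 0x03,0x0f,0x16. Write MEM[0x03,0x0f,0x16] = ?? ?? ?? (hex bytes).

D0: mem[0x12..0x13] <- [53 81]
D1: mem[0x09..0x0a] <- [50 b8]
D2: mem[0x1c..0x22] <- [ef 14 3c 53 81 bd 42]
D3: mem[0x03..0x06] <- [53 81 bd 42]
D4: mem[0x12..0x16] <- [ef 88 b5 ef 14]
query mem[0x03]=0x53, mem[0x0f]=0x81, mem[0x16]=0x14

MEM[0x03,0x0f,0x16] = 53 81 14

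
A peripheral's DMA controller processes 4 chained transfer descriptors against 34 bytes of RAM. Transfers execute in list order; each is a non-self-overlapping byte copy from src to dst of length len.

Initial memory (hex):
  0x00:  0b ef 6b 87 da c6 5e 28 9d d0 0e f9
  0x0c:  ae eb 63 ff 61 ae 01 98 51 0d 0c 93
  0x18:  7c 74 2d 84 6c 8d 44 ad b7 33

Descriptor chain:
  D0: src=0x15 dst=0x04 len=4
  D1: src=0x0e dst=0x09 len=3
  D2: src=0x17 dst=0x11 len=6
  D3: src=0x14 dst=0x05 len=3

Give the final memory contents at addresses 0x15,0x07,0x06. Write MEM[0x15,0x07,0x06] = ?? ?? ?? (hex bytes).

D0: mem[0x04..0x07] <- [0d 0c 93 7c]
D1: mem[0x09..0x0b] <- [63 ff 61]
D2: mem[0x11..0x16] <- [93 7c 74 2d 84 6c]
D3: mem[0x05..0x07] <- [2d 84 6c]
query mem[0x15]=0x84, mem[0x07]=0x6c, mem[0x06]=0x84

MEM[0x15,0x07,0x06] = 84 6c 84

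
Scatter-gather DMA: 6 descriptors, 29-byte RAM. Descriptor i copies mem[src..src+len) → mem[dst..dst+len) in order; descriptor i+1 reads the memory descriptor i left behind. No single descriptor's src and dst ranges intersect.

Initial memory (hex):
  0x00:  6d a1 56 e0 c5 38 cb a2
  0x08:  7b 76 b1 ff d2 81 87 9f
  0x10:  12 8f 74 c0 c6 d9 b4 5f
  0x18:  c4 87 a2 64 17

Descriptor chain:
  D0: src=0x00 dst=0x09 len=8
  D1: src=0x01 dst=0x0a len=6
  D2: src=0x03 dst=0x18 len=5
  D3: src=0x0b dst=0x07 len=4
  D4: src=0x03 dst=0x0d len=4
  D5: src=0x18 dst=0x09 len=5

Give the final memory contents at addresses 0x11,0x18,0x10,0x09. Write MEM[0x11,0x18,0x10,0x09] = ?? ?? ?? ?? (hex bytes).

MEM[0x11,0x18,0x10,0x09] = 8f e0 cb e0

#0 dst[0x09+8] := {0x6d,0xa1,0x56,0xe0,0xc5,0x38,0xcb,0xa2}
#1 dst[0x0a+6] := {0xa1,0x56,0xe0,0xc5,0x38,0xcb}
#2 dst[0x18+5] := {0xe0,0xc5,0x38,0xcb,0xa2}
#3 dst[0x07+4] := {0x56,0xe0,0xc5,0x38}
#4 dst[0x0d+4] := {0xe0,0xc5,0x38,0xcb}
#5 dst[0x09+5] := {0xe0,0xc5,0x38,0xcb,0xa2}
query mem[0x11]=0x8f, mem[0x18]=0xe0, mem[0x10]=0xcb, mem[0x09]=0xe0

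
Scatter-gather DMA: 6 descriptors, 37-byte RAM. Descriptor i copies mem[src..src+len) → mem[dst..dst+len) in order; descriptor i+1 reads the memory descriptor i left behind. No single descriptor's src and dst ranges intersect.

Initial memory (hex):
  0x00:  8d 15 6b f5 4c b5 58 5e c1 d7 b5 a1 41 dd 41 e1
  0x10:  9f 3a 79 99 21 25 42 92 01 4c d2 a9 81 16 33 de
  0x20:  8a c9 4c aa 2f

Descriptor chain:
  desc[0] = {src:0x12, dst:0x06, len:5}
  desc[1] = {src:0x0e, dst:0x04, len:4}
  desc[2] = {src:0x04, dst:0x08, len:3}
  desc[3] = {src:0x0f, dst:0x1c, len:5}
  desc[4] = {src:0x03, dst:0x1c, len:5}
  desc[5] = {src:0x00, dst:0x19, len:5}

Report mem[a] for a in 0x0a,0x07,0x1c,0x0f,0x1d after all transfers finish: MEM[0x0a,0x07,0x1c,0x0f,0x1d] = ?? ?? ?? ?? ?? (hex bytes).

#0 dst[0x06+5] := {0x79,0x99,0x21,0x25,0x42}
#1 dst[0x04+4] := {0x41,0xe1,0x9f,0x3a}
#2 dst[0x08+3] := {0x41,0xe1,0x9f}
#3 dst[0x1c+5] := {0xe1,0x9f,0x3a,0x79,0x99}
#4 dst[0x1c+5] := {0xf5,0x41,0xe1,0x9f,0x3a}
#5 dst[0x19+5] := {0x8d,0x15,0x6b,0xf5,0x41}
query mem[0x0a]=0x9f, mem[0x07]=0x3a, mem[0x1c]=0xf5, mem[0x0f]=0xe1, mem[0x1d]=0x41

MEM[0x0a,0x07,0x1c,0x0f,0x1d] = 9f 3a f5 e1 41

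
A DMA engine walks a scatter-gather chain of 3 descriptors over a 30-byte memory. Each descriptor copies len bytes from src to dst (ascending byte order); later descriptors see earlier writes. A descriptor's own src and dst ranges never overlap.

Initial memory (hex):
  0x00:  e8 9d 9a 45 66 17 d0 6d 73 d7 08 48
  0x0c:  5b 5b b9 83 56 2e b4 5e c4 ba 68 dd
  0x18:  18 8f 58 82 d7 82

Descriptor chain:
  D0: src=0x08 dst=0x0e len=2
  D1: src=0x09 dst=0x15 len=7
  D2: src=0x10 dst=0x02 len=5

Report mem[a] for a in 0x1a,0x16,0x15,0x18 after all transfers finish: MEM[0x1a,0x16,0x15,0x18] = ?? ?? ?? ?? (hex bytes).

D0: mem[0x0e..0x0f] <- [73 d7]
D1: mem[0x15..0x1b] <- [d7 08 48 5b 5b 73 d7]
D2: mem[0x02..0x06] <- [56 2e b4 5e c4]
query mem[0x1a]=0x73, mem[0x16]=0x08, mem[0x15]=0xd7, mem[0x18]=0x5b

MEM[0x1a,0x16,0x15,0x18] = 73 08 d7 5b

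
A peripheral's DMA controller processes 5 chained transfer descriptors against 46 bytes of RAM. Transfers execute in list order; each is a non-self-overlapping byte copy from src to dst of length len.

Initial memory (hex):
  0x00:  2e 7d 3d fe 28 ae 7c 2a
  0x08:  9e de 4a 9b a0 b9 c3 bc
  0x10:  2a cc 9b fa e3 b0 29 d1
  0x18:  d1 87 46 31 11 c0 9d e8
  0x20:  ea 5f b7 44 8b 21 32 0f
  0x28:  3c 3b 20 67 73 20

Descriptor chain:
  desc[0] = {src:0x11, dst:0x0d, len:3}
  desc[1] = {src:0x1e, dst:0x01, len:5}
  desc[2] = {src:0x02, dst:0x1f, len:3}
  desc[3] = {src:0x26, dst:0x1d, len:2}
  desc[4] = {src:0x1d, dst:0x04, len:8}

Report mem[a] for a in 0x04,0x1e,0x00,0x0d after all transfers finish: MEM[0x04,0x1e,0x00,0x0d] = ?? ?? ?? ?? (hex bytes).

MEM[0x04,0x1e,0x00,0x0d] = 32 0f 2e cc

#0 dst[0x0d+3] := {0xcc,0x9b,0xfa}
#1 dst[0x01+5] := {0x9d,0xe8,0xea,0x5f,0xb7}
#2 dst[0x1f+3] := {0xe8,0xea,0x5f}
#3 dst[0x1d+2] := {0x32,0x0f}
#4 dst[0x04+8] := {0x32,0x0f,0xe8,0xea,0x5f,0xb7,0x44,0x8b}
query mem[0x04]=0x32, mem[0x1e]=0x0f, mem[0x00]=0x2e, mem[0x0d]=0xcc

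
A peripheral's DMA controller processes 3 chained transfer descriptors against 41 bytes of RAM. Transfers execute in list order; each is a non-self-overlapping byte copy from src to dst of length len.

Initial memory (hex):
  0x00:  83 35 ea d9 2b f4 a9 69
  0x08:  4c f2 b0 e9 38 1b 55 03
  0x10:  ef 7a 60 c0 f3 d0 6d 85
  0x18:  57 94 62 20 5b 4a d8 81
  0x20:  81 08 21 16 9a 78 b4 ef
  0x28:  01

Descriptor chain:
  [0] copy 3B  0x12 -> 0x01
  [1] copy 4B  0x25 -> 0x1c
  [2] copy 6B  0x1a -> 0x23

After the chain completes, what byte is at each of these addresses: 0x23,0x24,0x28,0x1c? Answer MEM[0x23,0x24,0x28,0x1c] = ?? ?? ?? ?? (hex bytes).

MEM[0x23,0x24,0x28,0x1c] = 62 20 01 78

#0 dst[0x01+3] := {0x60,0xc0,0xf3}
#1 dst[0x1c+4] := {0x78,0xb4,0xef,0x01}
#2 dst[0x23+6] := {0x62,0x20,0x78,0xb4,0xef,0x01}
query mem[0x23]=0x62, mem[0x24]=0x20, mem[0x28]=0x01, mem[0x1c]=0x78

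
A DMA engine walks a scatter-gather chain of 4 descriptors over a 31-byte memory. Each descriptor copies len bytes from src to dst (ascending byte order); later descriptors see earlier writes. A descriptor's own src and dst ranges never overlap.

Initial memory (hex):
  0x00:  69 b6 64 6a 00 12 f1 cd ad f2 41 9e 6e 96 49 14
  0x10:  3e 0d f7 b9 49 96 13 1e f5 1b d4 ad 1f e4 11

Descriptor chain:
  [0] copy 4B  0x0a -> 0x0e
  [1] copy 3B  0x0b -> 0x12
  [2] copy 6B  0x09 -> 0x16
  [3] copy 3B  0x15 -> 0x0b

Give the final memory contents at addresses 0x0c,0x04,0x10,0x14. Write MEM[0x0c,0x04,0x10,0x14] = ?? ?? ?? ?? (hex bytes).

MEM[0x0c,0x04,0x10,0x14] = f2 00 6e 96

[0] 0x0a->0x0e len=4 : 41 9e 6e 96
[1] 0x0b->0x12 len=3 : 9e 6e 96
[2] 0x09->0x16 len=6 : f2 41 9e 6e 96 41
[3] 0x15->0x0b len=3 : 96 f2 41
query mem[0x0c]=0xf2, mem[0x04]=0x00, mem[0x10]=0x6e, mem[0x14]=0x96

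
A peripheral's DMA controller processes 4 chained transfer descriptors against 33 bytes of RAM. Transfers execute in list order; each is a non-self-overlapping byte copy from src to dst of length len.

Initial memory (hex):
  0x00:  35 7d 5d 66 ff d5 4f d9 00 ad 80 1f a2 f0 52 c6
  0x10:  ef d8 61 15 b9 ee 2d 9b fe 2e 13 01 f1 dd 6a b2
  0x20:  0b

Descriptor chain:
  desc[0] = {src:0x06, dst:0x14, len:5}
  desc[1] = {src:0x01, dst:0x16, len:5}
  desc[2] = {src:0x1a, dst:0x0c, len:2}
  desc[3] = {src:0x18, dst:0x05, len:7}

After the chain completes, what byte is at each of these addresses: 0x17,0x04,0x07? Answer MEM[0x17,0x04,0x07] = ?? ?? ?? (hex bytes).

MEM[0x17,0x04,0x07] = 5d ff d5

  after D0: wrote 5B at 0x14 = 4fd900ad80
  after D1: wrote 5B at 0x16 = 7d5d66ffd5
  after D2: wrote 2B at 0x0c = d501
  after D3: wrote 7B at 0x05 = 66ffd501f1dd6a
query mem[0x17]=0x5d, mem[0x04]=0xff, mem[0x07]=0xd5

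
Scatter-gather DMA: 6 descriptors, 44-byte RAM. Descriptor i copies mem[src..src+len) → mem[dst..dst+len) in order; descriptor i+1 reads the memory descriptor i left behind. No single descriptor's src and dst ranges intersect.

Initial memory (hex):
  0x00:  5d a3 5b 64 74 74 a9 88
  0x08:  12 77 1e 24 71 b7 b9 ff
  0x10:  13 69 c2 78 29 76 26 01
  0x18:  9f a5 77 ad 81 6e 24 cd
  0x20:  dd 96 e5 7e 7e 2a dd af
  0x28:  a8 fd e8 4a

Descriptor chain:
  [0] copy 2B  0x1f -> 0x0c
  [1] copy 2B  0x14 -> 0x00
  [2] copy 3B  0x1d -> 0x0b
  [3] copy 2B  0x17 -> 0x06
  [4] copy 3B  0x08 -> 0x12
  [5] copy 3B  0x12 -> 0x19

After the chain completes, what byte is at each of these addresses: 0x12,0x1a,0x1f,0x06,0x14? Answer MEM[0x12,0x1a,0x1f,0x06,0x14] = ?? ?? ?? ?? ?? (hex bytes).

#0 dst[0x0c+2] := {0xcd,0xdd}
#1 dst[0x00+2] := {0x29,0x76}
#2 dst[0x0b+3] := {0x6e,0x24,0xcd}
#3 dst[0x06+2] := {0x01,0x9f}
#4 dst[0x12+3] := {0x12,0x77,0x1e}
#5 dst[0x19+3] := {0x12,0x77,0x1e}
query mem[0x12]=0x12, mem[0x1a]=0x77, mem[0x1f]=0xcd, mem[0x06]=0x01, mem[0x14]=0x1e

MEM[0x12,0x1a,0x1f,0x06,0x14] = 12 77 cd 01 1e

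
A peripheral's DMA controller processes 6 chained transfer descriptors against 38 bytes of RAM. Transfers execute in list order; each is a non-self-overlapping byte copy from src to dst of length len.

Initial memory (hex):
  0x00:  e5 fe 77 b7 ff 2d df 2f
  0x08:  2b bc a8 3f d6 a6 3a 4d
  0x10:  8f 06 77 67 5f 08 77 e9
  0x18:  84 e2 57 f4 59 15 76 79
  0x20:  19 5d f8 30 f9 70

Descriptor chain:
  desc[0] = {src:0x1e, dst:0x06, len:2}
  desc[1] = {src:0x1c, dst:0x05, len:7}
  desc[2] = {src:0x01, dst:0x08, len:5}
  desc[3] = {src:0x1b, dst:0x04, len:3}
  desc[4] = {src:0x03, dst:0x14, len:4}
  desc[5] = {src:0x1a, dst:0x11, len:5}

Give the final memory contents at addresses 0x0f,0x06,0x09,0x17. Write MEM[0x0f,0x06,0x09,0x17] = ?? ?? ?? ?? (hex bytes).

MEM[0x0f,0x06,0x09,0x17] = 4d 15 77 15

D0: mem[0x06..0x07] <- [76 79]
D1: mem[0x05..0x0b] <- [59 15 76 79 19 5d f8]
D2: mem[0x08..0x0c] <- [fe 77 b7 ff 59]
D3: mem[0x04..0x06] <- [f4 59 15]
D4: mem[0x14..0x17] <- [b7 f4 59 15]
D5: mem[0x11..0x15] <- [57 f4 59 15 76]
query mem[0x0f]=0x4d, mem[0x06]=0x15, mem[0x09]=0x77, mem[0x17]=0x15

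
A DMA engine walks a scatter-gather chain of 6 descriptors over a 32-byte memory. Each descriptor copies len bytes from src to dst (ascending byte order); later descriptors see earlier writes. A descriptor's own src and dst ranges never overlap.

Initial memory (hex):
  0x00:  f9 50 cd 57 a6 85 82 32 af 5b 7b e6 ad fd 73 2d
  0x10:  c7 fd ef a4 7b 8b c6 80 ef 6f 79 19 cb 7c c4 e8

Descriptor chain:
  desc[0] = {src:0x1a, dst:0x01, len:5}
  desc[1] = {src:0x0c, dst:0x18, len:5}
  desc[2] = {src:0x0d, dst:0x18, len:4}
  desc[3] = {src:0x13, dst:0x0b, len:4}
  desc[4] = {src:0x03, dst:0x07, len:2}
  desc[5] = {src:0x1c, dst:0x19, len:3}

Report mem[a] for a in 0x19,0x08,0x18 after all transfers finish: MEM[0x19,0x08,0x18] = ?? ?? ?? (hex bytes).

MEM[0x19,0x08,0x18] = c7 7c fd

D0: mem[0x01..0x05] <- [79 19 cb 7c c4]
D1: mem[0x18..0x1c] <- [ad fd 73 2d c7]
D2: mem[0x18..0x1b] <- [fd 73 2d c7]
D3: mem[0x0b..0x0e] <- [a4 7b 8b c6]
D4: mem[0x07..0x08] <- [cb 7c]
D5: mem[0x19..0x1b] <- [c7 7c c4]
query mem[0x19]=0xc7, mem[0x08]=0x7c, mem[0x18]=0xfd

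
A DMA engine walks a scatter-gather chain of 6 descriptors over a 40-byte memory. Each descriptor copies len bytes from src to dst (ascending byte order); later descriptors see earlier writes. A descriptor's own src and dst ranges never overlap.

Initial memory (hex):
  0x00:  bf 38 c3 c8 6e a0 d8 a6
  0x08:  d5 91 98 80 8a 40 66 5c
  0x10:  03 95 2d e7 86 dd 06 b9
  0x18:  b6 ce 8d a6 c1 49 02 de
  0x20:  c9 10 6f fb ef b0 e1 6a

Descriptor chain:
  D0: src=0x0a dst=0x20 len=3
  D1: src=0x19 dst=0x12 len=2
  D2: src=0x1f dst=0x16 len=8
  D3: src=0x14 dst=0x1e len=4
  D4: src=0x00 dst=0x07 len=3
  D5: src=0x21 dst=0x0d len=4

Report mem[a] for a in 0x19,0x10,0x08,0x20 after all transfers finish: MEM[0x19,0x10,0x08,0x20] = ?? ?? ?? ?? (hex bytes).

MEM[0x19,0x10,0x08,0x20] = 8a ef 38 de

D0: mem[0x20..0x22] <- [98 80 8a]
D1: mem[0x12..0x13] <- [ce 8d]
D2: mem[0x16..0x1d] <- [de 98 80 8a fb ef b0 e1]
D3: mem[0x1e..0x21] <- [86 dd de 98]
D4: mem[0x07..0x09] <- [bf 38 c3]
D5: mem[0x0d..0x10] <- [98 8a fb ef]
query mem[0x19]=0x8a, mem[0x10]=0xef, mem[0x08]=0x38, mem[0x20]=0xde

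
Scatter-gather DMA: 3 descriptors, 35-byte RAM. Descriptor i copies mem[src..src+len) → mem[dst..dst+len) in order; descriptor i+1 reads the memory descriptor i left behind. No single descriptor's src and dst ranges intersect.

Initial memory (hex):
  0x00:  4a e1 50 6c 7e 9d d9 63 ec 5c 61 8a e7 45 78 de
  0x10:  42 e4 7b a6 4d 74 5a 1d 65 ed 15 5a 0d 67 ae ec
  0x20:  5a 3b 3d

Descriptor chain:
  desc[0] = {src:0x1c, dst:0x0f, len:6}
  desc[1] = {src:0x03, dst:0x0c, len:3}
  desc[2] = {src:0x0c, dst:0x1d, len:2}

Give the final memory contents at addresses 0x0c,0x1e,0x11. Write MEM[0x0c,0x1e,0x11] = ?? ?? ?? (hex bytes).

MEM[0x0c,0x1e,0x11] = 6c 7e ae

D0: mem[0x0f..0x14] <- [0d 67 ae ec 5a 3b]
D1: mem[0x0c..0x0e] <- [6c 7e 9d]
D2: mem[0x1d..0x1e] <- [6c 7e]
query mem[0x0c]=0x6c, mem[0x1e]=0x7e, mem[0x11]=0xae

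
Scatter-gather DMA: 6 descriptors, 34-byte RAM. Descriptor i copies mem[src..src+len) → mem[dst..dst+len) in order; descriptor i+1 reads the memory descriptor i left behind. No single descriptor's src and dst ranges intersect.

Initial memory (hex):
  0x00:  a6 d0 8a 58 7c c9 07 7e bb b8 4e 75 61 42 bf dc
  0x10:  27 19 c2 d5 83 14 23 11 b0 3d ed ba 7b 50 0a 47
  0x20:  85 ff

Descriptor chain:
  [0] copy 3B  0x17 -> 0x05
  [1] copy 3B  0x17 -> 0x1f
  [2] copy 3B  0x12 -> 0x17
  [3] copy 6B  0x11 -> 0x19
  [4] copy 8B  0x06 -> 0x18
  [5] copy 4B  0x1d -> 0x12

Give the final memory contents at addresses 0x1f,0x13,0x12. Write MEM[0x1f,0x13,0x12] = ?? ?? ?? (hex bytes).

  after D0: wrote 3B at 0x05 = 11b03d
  after D1: wrote 3B at 0x1f = 11b03d
  after D2: wrote 3B at 0x17 = c2d583
  after D3: wrote 6B at 0x19 = 19c2d5831423
  after D4: wrote 8B at 0x18 = b03dbbb84e756142
  after D5: wrote 4B at 0x12 = 756142b0
query mem[0x1f]=0x42, mem[0x13]=0x61, mem[0x12]=0x75

MEM[0x1f,0x13,0x12] = 42 61 75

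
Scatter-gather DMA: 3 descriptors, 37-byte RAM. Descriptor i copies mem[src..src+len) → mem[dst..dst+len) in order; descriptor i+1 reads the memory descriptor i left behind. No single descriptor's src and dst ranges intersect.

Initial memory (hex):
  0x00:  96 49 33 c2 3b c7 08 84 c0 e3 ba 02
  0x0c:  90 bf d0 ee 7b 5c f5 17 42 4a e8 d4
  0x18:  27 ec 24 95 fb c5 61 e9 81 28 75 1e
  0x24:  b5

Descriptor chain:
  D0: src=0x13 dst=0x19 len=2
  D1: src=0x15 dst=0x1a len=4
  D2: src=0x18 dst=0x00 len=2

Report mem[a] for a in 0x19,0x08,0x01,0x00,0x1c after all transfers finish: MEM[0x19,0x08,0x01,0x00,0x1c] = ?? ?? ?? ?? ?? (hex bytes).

MEM[0x19,0x08,0x01,0x00,0x1c] = 17 c0 17 27 d4

#0 dst[0x19+2] := {0x17,0x42}
#1 dst[0x1a+4] := {0x4a,0xe8,0xd4,0x27}
#2 dst[0x00+2] := {0x27,0x17}
query mem[0x19]=0x17, mem[0x08]=0xc0, mem[0x01]=0x17, mem[0x00]=0x27, mem[0x1c]=0xd4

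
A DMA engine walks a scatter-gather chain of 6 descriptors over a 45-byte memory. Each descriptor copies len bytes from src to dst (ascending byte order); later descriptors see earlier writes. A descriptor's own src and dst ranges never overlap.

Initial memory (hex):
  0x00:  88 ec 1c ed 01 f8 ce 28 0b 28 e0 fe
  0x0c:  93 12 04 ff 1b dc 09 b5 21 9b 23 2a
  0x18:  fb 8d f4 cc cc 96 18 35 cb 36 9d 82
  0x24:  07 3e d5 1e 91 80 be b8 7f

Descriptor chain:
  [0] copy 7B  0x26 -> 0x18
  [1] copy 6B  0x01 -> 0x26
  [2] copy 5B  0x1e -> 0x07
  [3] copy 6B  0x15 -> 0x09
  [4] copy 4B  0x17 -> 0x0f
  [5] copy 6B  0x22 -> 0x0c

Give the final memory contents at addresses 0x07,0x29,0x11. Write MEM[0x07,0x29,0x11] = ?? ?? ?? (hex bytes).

D0: mem[0x18..0x1e] <- [d5 1e 91 80 be b8 7f]
D1: mem[0x26..0x2b] <- [ec 1c ed 01 f8 ce]
D2: mem[0x07..0x0b] <- [7f 35 cb 36 9d]
D3: mem[0x09..0x0e] <- [9b 23 2a d5 1e 91]
D4: mem[0x0f..0x12] <- [2a d5 1e 91]
D5: mem[0x0c..0x11] <- [9d 82 07 3e ec 1c]
query mem[0x07]=0x7f, mem[0x29]=0x01, mem[0x11]=0x1c

MEM[0x07,0x29,0x11] = 7f 01 1c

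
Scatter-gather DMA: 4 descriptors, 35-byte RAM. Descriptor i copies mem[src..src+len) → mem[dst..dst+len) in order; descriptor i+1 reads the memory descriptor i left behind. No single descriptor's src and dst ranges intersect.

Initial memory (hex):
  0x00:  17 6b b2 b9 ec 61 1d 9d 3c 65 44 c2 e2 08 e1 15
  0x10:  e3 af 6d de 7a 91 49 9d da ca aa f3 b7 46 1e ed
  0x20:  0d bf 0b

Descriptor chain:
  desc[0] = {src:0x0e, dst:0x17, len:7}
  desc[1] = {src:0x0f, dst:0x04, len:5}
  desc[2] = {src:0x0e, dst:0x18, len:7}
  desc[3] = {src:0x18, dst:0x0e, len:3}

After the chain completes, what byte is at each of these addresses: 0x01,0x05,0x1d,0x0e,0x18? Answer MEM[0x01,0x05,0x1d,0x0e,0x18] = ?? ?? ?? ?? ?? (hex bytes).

MEM[0x01,0x05,0x1d,0x0e,0x18] = 6b e3 de e1 e1

  after D0: wrote 7B at 0x17 = e115e3af6dde7a
  after D1: wrote 5B at 0x04 = 15e3af6dde
  after D2: wrote 7B at 0x18 = e115e3af6dde7a
  after D3: wrote 3B at 0x0e = e115e3
query mem[0x01]=0x6b, mem[0x05]=0xe3, mem[0x1d]=0xde, mem[0x0e]=0xe1, mem[0x18]=0xe1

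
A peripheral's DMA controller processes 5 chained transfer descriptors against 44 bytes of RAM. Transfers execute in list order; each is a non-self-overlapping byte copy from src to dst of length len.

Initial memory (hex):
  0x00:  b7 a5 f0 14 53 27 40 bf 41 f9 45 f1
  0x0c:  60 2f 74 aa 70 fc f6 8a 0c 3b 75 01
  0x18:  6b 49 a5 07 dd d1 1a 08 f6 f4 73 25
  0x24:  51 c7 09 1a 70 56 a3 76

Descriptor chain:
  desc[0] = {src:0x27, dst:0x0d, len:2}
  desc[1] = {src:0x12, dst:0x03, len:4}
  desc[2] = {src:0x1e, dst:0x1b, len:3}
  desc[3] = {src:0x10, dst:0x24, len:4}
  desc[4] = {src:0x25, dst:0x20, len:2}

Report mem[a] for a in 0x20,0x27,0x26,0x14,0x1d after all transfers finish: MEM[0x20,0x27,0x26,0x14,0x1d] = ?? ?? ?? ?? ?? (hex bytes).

MEM[0x20,0x27,0x26,0x14,0x1d] = fc 8a f6 0c f6

[0] 0x27->0x0d len=2 : 1a 70
[1] 0x12->0x03 len=4 : f6 8a 0c 3b
[2] 0x1e->0x1b len=3 : 1a 08 f6
[3] 0x10->0x24 len=4 : 70 fc f6 8a
[4] 0x25->0x20 len=2 : fc f6
query mem[0x20]=0xfc, mem[0x27]=0x8a, mem[0x26]=0xf6, mem[0x14]=0x0c, mem[0x1d]=0xf6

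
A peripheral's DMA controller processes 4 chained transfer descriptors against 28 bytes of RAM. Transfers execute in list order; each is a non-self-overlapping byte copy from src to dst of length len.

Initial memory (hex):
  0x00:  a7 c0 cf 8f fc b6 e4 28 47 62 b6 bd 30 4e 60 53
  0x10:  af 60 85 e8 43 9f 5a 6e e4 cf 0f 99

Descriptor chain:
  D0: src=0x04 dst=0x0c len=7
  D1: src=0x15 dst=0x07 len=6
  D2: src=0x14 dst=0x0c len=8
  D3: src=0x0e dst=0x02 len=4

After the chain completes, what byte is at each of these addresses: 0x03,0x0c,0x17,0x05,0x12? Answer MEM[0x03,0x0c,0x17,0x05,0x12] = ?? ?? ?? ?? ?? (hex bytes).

MEM[0x03,0x0c,0x17,0x05,0x12] = 6e 43 6e cf 0f

D0: mem[0x0c..0x12] <- [fc b6 e4 28 47 62 b6]
D1: mem[0x07..0x0c] <- [9f 5a 6e e4 cf 0f]
D2: mem[0x0c..0x13] <- [43 9f 5a 6e e4 cf 0f 99]
D3: mem[0x02..0x05] <- [5a 6e e4 cf]
query mem[0x03]=0x6e, mem[0x0c]=0x43, mem[0x17]=0x6e, mem[0x05]=0xcf, mem[0x12]=0x0f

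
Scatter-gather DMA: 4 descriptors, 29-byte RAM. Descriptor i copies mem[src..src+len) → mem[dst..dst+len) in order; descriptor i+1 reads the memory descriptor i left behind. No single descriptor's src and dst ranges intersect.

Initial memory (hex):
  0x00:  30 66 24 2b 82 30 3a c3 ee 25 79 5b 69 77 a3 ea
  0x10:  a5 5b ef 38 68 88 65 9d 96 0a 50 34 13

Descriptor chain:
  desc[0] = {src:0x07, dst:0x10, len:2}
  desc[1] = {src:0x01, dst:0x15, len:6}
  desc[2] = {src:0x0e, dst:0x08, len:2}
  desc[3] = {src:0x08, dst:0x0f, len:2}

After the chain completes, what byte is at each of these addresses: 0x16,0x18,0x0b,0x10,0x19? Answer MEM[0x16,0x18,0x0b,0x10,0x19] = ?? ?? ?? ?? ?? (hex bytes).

#0 dst[0x10+2] := {0xc3,0xee}
#1 dst[0x15+6] := {0x66,0x24,0x2b,0x82,0x30,0x3a}
#2 dst[0x08+2] := {0xa3,0xea}
#3 dst[0x0f+2] := {0xa3,0xea}
query mem[0x16]=0x24, mem[0x18]=0x82, mem[0x0b]=0x5b, mem[0x10]=0xea, mem[0x19]=0x30

MEM[0x16,0x18,0x0b,0x10,0x19] = 24 82 5b ea 30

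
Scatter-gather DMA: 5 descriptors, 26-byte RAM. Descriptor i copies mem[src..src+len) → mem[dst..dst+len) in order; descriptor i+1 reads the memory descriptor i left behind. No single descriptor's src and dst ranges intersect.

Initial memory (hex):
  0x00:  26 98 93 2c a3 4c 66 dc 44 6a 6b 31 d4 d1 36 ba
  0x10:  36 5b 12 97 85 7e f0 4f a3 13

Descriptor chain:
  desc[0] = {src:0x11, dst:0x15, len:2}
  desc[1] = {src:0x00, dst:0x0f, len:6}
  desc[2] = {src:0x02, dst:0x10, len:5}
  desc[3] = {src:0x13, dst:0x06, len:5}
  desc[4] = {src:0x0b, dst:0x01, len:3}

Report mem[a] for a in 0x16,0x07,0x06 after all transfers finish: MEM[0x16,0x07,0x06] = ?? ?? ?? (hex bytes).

  after D0: wrote 2B at 0x15 = 5b12
  after D1: wrote 6B at 0x0f = 2698932ca34c
  after D2: wrote 5B at 0x10 = 932ca34c66
  after D3: wrote 5B at 0x06 = 4c665b124f
  after D4: wrote 3B at 0x01 = 31d4d1
query mem[0x16]=0x12, mem[0x07]=0x66, mem[0x06]=0x4c

MEM[0x16,0x07,0x06] = 12 66 4c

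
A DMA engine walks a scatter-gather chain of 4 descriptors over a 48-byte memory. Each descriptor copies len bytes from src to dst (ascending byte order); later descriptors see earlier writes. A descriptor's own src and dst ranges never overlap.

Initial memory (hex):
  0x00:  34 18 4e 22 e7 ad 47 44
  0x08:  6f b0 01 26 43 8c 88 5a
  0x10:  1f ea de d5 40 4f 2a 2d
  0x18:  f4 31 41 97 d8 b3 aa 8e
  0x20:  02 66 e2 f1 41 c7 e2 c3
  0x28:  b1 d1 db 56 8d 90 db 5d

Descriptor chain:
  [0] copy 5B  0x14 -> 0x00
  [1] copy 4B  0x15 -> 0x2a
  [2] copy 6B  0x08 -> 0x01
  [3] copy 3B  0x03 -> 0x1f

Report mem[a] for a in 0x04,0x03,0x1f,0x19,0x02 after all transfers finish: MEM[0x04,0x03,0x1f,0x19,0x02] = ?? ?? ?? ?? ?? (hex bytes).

[0] 0x14->0x00 len=5 : 40 4f 2a 2d f4
[1] 0x15->0x2a len=4 : 4f 2a 2d f4
[2] 0x08->0x01 len=6 : 6f b0 01 26 43 8c
[3] 0x03->0x1f len=3 : 01 26 43
query mem[0x04]=0x26, mem[0x03]=0x01, mem[0x1f]=0x01, mem[0x19]=0x31, mem[0x02]=0xb0

MEM[0x04,0x03,0x1f,0x19,0x02] = 26 01 01 31 b0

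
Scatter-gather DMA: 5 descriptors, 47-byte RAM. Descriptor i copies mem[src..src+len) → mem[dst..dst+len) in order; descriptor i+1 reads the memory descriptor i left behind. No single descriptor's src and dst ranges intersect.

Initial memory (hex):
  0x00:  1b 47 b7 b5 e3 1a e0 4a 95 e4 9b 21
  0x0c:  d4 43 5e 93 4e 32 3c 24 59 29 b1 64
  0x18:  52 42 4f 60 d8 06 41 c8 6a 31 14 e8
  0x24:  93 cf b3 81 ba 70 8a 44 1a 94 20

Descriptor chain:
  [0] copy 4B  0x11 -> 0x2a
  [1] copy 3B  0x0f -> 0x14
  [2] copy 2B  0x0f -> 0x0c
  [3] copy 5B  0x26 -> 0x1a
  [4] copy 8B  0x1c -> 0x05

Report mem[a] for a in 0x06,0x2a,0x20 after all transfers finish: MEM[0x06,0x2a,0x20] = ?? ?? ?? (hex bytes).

D0: mem[0x2a..0x2d] <- [32 3c 24 59]
D1: mem[0x14..0x16] <- [93 4e 32]
D2: mem[0x0c..0x0d] <- [93 4e]
D3: mem[0x1a..0x1e] <- [b3 81 ba 70 32]
D4: mem[0x05..0x0c] <- [ba 70 32 c8 6a 31 14 e8]
query mem[0x06]=0x70, mem[0x2a]=0x32, mem[0x20]=0x6a

MEM[0x06,0x2a,0x20] = 70 32 6a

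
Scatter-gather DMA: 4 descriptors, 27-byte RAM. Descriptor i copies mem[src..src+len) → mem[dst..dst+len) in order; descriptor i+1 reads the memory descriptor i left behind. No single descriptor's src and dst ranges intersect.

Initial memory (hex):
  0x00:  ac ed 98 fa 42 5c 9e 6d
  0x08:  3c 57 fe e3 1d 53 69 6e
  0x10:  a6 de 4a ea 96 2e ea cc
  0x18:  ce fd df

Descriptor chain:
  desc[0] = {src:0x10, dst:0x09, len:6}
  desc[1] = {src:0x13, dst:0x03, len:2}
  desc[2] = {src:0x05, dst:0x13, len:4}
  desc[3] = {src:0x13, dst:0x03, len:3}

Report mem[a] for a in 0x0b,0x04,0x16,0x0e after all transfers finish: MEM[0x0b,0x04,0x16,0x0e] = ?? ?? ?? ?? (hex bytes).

  after D0: wrote 6B at 0x09 = a6de4aea962e
  after D1: wrote 2B at 0x03 = ea96
  after D2: wrote 4B at 0x13 = 5c9e6d3c
  after D3: wrote 3B at 0x03 = 5c9e6d
query mem[0x0b]=0x4a, mem[0x04]=0x9e, mem[0x16]=0x3c, mem[0x0e]=0x2e

MEM[0x0b,0x04,0x16,0x0e] = 4a 9e 3c 2e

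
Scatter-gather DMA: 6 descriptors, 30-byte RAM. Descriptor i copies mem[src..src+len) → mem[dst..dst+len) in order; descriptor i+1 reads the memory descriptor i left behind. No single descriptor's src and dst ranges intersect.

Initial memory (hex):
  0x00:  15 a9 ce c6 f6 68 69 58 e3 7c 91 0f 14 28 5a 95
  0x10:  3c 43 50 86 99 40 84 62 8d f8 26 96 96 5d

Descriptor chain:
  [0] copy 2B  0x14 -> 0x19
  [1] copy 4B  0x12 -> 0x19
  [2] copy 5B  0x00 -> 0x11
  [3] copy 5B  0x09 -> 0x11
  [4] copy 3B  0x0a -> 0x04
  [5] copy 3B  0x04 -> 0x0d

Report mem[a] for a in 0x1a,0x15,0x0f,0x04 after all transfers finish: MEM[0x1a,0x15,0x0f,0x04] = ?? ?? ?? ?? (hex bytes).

MEM[0x1a,0x15,0x0f,0x04] = 86 28 14 91

D0: mem[0x19..0x1a] <- [99 40]
D1: mem[0x19..0x1c] <- [50 86 99 40]
D2: mem[0x11..0x15] <- [15 a9 ce c6 f6]
D3: mem[0x11..0x15] <- [7c 91 0f 14 28]
D4: mem[0x04..0x06] <- [91 0f 14]
D5: mem[0x0d..0x0f] <- [91 0f 14]
query mem[0x1a]=0x86, mem[0x15]=0x28, mem[0x0f]=0x14, mem[0x04]=0x91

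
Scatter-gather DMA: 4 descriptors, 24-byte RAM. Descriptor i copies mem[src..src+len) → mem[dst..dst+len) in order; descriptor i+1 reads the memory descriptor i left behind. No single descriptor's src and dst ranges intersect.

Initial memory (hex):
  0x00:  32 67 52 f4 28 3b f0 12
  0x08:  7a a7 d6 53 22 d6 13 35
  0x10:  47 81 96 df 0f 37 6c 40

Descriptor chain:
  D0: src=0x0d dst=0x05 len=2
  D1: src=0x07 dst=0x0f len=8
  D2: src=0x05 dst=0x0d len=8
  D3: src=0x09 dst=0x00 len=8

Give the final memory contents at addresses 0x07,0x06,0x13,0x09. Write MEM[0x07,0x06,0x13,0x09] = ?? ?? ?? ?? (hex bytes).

  after D0: wrote 2B at 0x05 = d613
  after D1: wrote 8B at 0x0f = 127aa7d65322d613
  after D2: wrote 8B at 0x0d = d613127aa7d65322
  after D3: wrote 8B at 0x00 = a7d65322d613127a
query mem[0x07]=0x7a, mem[0x06]=0x12, mem[0x13]=0x53, mem[0x09]=0xa7

MEM[0x07,0x06,0x13,0x09] = 7a 12 53 a7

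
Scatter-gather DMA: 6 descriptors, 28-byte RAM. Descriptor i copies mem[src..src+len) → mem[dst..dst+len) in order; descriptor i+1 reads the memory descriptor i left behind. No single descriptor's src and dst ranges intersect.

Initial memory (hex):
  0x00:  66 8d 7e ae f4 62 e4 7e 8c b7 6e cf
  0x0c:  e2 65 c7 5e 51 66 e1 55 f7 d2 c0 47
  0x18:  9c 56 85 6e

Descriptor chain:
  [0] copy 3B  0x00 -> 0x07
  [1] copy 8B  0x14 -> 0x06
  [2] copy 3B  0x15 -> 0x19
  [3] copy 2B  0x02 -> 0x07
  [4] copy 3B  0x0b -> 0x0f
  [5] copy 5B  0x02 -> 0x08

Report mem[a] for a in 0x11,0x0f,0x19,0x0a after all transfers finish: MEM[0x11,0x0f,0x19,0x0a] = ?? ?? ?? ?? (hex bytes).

MEM[0x11,0x0f,0x19,0x0a] = 6e 56 d2 f4

  after D0: wrote 3B at 0x07 = 668d7e
  after D1: wrote 8B at 0x06 = f7d2c0479c56856e
  after D2: wrote 3B at 0x19 = d2c047
  after D3: wrote 2B at 0x07 = 7eae
  after D4: wrote 3B at 0x0f = 56856e
  after D5: wrote 5B at 0x08 = 7eaef462f7
query mem[0x11]=0x6e, mem[0x0f]=0x56, mem[0x19]=0xd2, mem[0x0a]=0xf4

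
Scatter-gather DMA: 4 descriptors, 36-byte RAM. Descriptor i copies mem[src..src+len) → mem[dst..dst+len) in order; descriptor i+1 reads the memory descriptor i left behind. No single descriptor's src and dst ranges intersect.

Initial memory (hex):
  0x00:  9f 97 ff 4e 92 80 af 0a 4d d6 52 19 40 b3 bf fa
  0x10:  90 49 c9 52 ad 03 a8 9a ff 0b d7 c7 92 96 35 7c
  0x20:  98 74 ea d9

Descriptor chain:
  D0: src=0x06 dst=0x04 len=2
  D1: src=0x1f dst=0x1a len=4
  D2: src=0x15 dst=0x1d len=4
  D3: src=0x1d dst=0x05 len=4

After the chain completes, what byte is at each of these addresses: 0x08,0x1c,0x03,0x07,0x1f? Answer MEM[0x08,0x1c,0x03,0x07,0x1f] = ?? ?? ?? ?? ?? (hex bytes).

#0 dst[0x04+2] := {0xaf,0x0a}
#1 dst[0x1a+4] := {0x7c,0x98,0x74,0xea}
#2 dst[0x1d+4] := {0x03,0xa8,0x9a,0xff}
#3 dst[0x05+4] := {0x03,0xa8,0x9a,0xff}
query mem[0x08]=0xff, mem[0x1c]=0x74, mem[0x03]=0x4e, mem[0x07]=0x9a, mem[0x1f]=0x9a

MEM[0x08,0x1c,0x03,0x07,0x1f] = ff 74 4e 9a 9a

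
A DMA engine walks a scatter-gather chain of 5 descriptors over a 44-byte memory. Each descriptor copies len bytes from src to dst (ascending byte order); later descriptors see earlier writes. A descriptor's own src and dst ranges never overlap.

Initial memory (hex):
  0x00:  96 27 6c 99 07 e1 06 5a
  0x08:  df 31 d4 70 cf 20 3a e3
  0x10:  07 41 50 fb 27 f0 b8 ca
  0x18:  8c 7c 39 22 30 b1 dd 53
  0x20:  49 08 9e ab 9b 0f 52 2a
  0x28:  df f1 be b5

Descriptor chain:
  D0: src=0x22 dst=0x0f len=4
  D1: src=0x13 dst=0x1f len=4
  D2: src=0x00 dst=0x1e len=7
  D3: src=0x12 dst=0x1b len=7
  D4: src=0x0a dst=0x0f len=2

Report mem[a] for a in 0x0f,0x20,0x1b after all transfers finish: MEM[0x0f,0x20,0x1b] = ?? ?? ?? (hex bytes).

MEM[0x0f,0x20,0x1b] = d4 ca 0f

  after D0: wrote 4B at 0x0f = 9eab9b0f
  after D1: wrote 4B at 0x1f = fb27f0b8
  after D2: wrote 7B at 0x1e = 96276c9907e106
  after D3: wrote 7B at 0x1b = 0ffb27f0b8ca8c
  after D4: wrote 2B at 0x0f = d470
query mem[0x0f]=0xd4, mem[0x20]=0xca, mem[0x1b]=0x0f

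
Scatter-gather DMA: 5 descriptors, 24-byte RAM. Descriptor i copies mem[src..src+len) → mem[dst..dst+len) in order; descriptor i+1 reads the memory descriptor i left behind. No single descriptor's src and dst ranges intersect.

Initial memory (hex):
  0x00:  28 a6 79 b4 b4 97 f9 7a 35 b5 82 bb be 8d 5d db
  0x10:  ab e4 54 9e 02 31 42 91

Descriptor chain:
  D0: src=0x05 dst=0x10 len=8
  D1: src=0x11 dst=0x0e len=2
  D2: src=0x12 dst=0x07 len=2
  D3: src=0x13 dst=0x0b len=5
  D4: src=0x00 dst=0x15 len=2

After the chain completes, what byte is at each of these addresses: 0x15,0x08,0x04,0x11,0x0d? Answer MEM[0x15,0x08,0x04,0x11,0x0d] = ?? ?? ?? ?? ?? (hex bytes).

D0: mem[0x10..0x17] <- [97 f9 7a 35 b5 82 bb be]
D1: mem[0x0e..0x0f] <- [f9 7a]
D2: mem[0x07..0x08] <- [7a 35]
D3: mem[0x0b..0x0f] <- [35 b5 82 bb be]
D4: mem[0x15..0x16] <- [28 a6]
query mem[0x15]=0x28, mem[0x08]=0x35, mem[0x04]=0xb4, mem[0x11]=0xf9, mem[0x0d]=0x82

MEM[0x15,0x08,0x04,0x11,0x0d] = 28 35 b4 f9 82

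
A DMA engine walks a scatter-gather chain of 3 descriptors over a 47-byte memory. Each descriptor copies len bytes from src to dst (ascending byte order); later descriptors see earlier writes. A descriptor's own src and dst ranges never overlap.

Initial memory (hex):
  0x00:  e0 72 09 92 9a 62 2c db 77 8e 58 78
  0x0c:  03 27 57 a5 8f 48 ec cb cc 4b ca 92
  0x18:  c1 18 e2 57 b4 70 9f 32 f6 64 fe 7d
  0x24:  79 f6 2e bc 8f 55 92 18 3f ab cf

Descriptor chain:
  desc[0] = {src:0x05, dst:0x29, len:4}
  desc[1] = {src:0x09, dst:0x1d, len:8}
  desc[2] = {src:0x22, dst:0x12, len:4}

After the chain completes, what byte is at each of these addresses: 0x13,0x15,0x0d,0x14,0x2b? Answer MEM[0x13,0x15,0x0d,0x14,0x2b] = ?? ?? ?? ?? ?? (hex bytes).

MEM[0x13,0x15,0x0d,0x14,0x2b] = a5 f6 27 8f db

[0] 0x05->0x29 len=4 : 62 2c db 77
[1] 0x09->0x1d len=8 : 8e 58 78 03 27 57 a5 8f
[2] 0x22->0x12 len=4 : 57 a5 8f f6
query mem[0x13]=0xa5, mem[0x15]=0xf6, mem[0x0d]=0x27, mem[0x14]=0x8f, mem[0x2b]=0xdb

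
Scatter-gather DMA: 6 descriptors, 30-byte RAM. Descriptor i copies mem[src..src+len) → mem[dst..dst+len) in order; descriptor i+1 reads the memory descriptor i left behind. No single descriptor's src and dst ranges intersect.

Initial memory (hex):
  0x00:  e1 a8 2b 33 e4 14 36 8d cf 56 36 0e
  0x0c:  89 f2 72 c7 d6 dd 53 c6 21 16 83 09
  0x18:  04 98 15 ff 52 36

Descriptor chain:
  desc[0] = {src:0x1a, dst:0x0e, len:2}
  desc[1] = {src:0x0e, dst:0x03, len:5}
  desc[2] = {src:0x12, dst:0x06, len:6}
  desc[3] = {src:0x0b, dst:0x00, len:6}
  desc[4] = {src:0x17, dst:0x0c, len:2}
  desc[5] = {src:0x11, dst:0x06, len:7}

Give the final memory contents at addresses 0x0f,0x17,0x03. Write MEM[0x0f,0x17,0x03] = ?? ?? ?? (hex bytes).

MEM[0x0f,0x17,0x03] = ff 09 15

[0] 0x1a->0x0e len=2 : 15 ff
[1] 0x0e->0x03 len=5 : 15 ff d6 dd 53
[2] 0x12->0x06 len=6 : 53 c6 21 16 83 09
[3] 0x0b->0x00 len=6 : 09 89 f2 15 ff d6
[4] 0x17->0x0c len=2 : 09 04
[5] 0x11->0x06 len=7 : dd 53 c6 21 16 83 09
query mem[0x0f]=0xff, mem[0x17]=0x09, mem[0x03]=0x15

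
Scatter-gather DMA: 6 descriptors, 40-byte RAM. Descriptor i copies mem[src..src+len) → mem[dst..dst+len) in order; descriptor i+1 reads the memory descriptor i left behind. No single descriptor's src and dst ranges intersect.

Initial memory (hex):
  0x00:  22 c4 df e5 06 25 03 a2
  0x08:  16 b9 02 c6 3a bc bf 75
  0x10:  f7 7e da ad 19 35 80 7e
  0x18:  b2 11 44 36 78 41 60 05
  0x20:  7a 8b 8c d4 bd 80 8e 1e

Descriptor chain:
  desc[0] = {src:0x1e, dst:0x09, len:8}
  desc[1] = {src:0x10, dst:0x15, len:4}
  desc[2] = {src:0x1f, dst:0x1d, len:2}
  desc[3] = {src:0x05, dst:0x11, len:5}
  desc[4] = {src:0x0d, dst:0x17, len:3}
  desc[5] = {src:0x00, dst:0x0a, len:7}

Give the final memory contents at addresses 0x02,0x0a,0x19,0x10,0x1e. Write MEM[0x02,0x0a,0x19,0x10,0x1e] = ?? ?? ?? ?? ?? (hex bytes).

MEM[0x02,0x0a,0x19,0x10,0x1e] = df 22 bd 03 7a

  after D0: wrote 8B at 0x09 = 60057a8b8cd4bd80
  after D1: wrote 4B at 0x15 = 807edaad
  after D2: wrote 2B at 0x1d = 057a
  after D3: wrote 5B at 0x11 = 2503a21660
  after D4: wrote 3B at 0x17 = 8cd4bd
  after D5: wrote 7B at 0x0a = 22c4dfe5062503
query mem[0x02]=0xdf, mem[0x0a]=0x22, mem[0x19]=0xbd, mem[0x10]=0x03, mem[0x1e]=0x7a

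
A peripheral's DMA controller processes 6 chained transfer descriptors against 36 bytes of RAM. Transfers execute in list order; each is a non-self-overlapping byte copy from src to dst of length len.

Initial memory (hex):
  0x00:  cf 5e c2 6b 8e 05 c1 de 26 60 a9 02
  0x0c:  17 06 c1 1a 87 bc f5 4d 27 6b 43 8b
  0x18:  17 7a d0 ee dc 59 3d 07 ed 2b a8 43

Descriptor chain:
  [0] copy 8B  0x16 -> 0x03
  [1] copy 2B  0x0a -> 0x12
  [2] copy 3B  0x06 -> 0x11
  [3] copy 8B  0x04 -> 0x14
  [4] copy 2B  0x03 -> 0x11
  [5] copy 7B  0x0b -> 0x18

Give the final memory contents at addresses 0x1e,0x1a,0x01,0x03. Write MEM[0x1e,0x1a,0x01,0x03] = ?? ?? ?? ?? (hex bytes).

MEM[0x1e,0x1a,0x01,0x03] = 43 06 5e 43

D0: mem[0x03..0x0a] <- [43 8b 17 7a d0 ee dc 59]
D1: mem[0x12..0x13] <- [59 02]
D2: mem[0x11..0x13] <- [7a d0 ee]
D3: mem[0x14..0x1b] <- [8b 17 7a d0 ee dc 59 02]
D4: mem[0x11..0x12] <- [43 8b]
D5: mem[0x18..0x1e] <- [02 17 06 c1 1a 87 43]
query mem[0x1e]=0x43, mem[0x1a]=0x06, mem[0x01]=0x5e, mem[0x03]=0x43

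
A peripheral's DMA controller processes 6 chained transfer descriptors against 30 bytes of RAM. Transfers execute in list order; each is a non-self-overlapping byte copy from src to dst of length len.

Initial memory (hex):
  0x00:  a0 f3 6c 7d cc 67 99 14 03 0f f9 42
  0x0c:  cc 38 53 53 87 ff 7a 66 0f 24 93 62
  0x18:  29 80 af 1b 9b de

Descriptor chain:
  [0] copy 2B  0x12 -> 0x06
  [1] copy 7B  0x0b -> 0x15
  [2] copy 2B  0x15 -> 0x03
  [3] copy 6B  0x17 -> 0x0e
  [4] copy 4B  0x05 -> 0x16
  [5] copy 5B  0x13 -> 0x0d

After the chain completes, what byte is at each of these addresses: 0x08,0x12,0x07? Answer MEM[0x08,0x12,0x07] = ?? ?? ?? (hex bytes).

MEM[0x08,0x12,0x07] = 03 ff 66

  after D0: wrote 2B at 0x06 = 7a66
  after D1: wrote 7B at 0x15 = 42cc38535387ff
  after D2: wrote 2B at 0x03 = 42cc
  after D3: wrote 6B at 0x0e = 38535387ff9b
  after D4: wrote 4B at 0x16 = 677a6603
  after D5: wrote 5B at 0x0d = 9b0f42677a
query mem[0x08]=0x03, mem[0x12]=0xff, mem[0x07]=0x66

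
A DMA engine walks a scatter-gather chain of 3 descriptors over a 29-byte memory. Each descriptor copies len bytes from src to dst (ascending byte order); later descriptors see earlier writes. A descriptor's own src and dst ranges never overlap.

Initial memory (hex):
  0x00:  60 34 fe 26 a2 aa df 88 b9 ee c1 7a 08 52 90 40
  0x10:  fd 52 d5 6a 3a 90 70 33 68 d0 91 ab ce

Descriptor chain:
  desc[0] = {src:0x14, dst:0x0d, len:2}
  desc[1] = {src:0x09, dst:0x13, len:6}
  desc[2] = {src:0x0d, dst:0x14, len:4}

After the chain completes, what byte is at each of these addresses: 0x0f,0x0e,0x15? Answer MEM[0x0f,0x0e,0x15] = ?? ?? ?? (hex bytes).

#0 dst[0x0d+2] := {0x3a,0x90}
#1 dst[0x13+6] := {0xee,0xc1,0x7a,0x08,0x3a,0x90}
#2 dst[0x14+4] := {0x3a,0x90,0x40,0xfd}
query mem[0x0f]=0x40, mem[0x0e]=0x90, mem[0x15]=0x90

MEM[0x0f,0x0e,0x15] = 40 90 90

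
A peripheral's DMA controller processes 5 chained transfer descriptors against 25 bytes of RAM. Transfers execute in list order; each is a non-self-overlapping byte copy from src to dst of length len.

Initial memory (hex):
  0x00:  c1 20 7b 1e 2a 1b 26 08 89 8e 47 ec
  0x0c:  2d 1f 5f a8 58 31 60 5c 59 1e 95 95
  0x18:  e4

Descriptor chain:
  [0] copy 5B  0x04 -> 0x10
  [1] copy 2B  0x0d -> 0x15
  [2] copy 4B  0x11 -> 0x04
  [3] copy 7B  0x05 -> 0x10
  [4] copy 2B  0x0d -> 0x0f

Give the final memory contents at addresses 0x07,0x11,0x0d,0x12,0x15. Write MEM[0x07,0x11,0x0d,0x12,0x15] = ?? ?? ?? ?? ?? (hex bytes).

  after D0: wrote 5B at 0x10 = 2a1b260889
  after D1: wrote 2B at 0x15 = 1f5f
  after D2: wrote 4B at 0x04 = 1b260889
  after D3: wrote 7B at 0x10 = 260889898e47ec
  after D4: wrote 2B at 0x0f = 1f5f
query mem[0x07]=0x89, mem[0x11]=0x08, mem[0x0d]=0x1f, mem[0x12]=0x89, mem[0x15]=0x47

MEM[0x07,0x11,0x0d,0x12,0x15] = 89 08 1f 89 47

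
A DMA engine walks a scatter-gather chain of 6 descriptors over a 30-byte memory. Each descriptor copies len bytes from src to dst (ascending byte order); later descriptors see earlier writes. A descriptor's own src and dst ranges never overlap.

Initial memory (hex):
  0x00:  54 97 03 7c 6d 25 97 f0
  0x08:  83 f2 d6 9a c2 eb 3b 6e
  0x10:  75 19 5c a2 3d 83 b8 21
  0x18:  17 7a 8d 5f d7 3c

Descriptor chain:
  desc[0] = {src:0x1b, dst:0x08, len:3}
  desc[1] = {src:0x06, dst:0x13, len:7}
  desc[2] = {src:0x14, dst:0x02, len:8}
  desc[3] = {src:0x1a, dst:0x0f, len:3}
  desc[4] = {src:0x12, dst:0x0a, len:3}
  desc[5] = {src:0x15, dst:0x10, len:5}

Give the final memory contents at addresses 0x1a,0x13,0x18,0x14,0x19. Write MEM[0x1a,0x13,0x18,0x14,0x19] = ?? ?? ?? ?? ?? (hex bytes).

MEM[0x1a,0x13,0x18,0x14,0x19] = 8d 9a 9a c2 c2

#0 dst[0x08+3] := {0x5f,0xd7,0x3c}
#1 dst[0x13+7] := {0x97,0xf0,0x5f,0xd7,0x3c,0x9a,0xc2}
#2 dst[0x02+8] := {0xf0,0x5f,0xd7,0x3c,0x9a,0xc2,0x8d,0x5f}
#3 dst[0x0f+3] := {0x8d,0x5f,0xd7}
#4 dst[0x0a+3] := {0x5c,0x97,0xf0}
#5 dst[0x10+5] := {0x5f,0xd7,0x3c,0x9a,0xc2}
query mem[0x1a]=0x8d, mem[0x13]=0x9a, mem[0x18]=0x9a, mem[0x14]=0xc2, mem[0x19]=0xc2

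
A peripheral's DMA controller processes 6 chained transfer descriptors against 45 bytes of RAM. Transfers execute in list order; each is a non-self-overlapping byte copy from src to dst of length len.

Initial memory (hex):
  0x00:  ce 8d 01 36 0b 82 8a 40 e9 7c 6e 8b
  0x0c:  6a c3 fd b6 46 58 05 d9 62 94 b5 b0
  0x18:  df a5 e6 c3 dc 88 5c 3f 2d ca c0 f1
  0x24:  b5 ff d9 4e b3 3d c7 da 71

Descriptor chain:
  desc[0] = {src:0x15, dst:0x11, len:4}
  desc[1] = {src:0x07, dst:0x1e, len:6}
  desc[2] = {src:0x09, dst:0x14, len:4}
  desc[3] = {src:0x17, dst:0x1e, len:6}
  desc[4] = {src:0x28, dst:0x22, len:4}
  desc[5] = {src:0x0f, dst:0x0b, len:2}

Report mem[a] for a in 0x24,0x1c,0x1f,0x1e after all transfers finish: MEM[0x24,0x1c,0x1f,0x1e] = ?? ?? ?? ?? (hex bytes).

  after D0: wrote 4B at 0x11 = 94b5b0df
  after D1: wrote 6B at 0x1e = 40e97c6e8b6a
  after D2: wrote 4B at 0x14 = 7c6e8b6a
  after D3: wrote 6B at 0x1e = 6adfa5e6c3dc
  after D4: wrote 4B at 0x22 = b33dc7da
  after D5: wrote 2B at 0x0b = b646
query mem[0x24]=0xc7, mem[0x1c]=0xdc, mem[0x1f]=0xdf, mem[0x1e]=0x6a

MEM[0x24,0x1c,0x1f,0x1e] = c7 dc df 6a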